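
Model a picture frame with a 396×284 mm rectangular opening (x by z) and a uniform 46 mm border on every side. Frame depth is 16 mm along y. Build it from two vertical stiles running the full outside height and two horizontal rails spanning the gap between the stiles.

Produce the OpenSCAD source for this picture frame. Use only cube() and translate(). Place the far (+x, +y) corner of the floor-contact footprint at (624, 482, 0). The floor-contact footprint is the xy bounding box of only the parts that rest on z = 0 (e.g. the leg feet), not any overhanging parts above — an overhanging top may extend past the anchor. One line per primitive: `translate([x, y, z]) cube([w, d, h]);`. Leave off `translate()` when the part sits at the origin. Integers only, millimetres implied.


translate([136, 466, 0]) cube([46, 16, 376]);
translate([578, 466, 0]) cube([46, 16, 376]);
translate([182, 466, 0]) cube([396, 16, 46]);
translate([182, 466, 330]) cube([396, 16, 46]);


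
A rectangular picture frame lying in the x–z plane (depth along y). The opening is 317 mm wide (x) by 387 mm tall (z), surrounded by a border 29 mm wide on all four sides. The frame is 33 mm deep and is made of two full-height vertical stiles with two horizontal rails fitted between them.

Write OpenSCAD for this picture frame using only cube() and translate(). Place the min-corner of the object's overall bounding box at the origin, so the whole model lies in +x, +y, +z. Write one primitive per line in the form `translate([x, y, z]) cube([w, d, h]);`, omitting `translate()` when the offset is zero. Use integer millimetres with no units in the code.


cube([29, 33, 445]);
translate([346, 0, 0]) cube([29, 33, 445]);
translate([29, 0, 0]) cube([317, 33, 29]);
translate([29, 0, 416]) cube([317, 33, 29]);


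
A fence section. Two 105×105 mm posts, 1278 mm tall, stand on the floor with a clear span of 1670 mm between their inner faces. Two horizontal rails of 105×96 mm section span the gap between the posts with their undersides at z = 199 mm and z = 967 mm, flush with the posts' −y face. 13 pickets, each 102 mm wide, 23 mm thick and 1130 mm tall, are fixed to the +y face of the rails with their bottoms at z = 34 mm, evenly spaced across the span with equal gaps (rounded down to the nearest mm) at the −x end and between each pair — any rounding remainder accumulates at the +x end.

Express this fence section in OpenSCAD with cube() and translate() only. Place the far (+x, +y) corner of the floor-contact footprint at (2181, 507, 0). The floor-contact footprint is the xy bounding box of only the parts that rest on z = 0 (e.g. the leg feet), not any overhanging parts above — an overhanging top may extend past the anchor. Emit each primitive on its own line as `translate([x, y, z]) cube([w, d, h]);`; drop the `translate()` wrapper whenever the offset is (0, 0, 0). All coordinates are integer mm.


translate([301, 402, 0]) cube([105, 105, 1278]);
translate([2076, 402, 0]) cube([105, 105, 1278]);
translate([406, 402, 199]) cube([1670, 105, 96]);
translate([406, 402, 967]) cube([1670, 105, 96]);
translate([430, 507, 34]) cube([102, 23, 1130]);
translate([556, 507, 34]) cube([102, 23, 1130]);
translate([682, 507, 34]) cube([102, 23, 1130]);
translate([808, 507, 34]) cube([102, 23, 1130]);
translate([934, 507, 34]) cube([102, 23, 1130]);
translate([1060, 507, 34]) cube([102, 23, 1130]);
translate([1186, 507, 34]) cube([102, 23, 1130]);
translate([1312, 507, 34]) cube([102, 23, 1130]);
translate([1438, 507, 34]) cube([102, 23, 1130]);
translate([1564, 507, 34]) cube([102, 23, 1130]);
translate([1690, 507, 34]) cube([102, 23, 1130]);
translate([1816, 507, 34]) cube([102, 23, 1130]);
translate([1942, 507, 34]) cube([102, 23, 1130]);


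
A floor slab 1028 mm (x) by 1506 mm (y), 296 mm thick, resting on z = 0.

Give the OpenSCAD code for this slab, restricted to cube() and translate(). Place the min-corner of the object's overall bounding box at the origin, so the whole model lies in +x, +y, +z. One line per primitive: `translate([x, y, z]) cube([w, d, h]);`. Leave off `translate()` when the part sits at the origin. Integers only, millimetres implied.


cube([1028, 1506, 296]);


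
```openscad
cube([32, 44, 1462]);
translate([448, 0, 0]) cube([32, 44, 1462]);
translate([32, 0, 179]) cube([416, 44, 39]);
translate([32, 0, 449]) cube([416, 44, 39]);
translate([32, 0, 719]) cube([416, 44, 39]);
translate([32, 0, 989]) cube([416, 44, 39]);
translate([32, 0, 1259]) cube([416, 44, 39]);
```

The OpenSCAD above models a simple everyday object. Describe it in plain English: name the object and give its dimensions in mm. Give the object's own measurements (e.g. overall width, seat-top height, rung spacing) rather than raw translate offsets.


A straight ladder. Two 32×44 mm vertical rails, 1462 mm tall, stand 480 mm apart (outside-to-outside) with their front faces coplanar on the −y side. 5 rungs, each 44 mm deep and 39 mm tall, span between the inner faces of the rails, front faces flush with the rails. The lowest rung's underside is at z = 179 mm and rungs are spaced 270 mm apart (underside to underside).


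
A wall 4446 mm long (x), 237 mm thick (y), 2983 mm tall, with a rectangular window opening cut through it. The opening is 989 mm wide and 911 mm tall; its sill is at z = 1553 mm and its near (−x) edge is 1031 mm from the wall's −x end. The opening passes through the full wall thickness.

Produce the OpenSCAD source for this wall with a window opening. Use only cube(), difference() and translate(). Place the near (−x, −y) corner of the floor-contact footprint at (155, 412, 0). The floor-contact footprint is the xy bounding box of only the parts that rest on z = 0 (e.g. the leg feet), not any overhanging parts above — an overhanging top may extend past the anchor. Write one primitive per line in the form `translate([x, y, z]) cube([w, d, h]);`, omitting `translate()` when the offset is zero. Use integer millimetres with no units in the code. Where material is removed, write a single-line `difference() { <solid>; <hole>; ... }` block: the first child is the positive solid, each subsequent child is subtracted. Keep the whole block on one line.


difference() { translate([155, 412, 0]) cube([4446, 237, 2983]); translate([1186, 412, 1553]) cube([989, 237, 911]); }


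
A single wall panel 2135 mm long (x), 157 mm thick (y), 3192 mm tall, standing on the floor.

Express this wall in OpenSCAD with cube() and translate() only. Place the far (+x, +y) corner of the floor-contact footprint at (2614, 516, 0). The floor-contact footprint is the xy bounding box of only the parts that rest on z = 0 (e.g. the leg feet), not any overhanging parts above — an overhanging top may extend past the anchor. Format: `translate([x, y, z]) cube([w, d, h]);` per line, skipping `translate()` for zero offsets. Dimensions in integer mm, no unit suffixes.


translate([479, 359, 0]) cube([2135, 157, 3192]);


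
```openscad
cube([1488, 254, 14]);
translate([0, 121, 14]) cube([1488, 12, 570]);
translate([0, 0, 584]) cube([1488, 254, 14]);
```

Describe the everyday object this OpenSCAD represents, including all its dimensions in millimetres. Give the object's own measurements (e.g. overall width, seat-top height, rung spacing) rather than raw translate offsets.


An I-beam lying along x, 1488 mm long. Overall section height 598 mm. Two flanges 254 mm wide (y) and 14 mm thick, one on the floor and one at the top; a web 12 mm thick runs between them, centred on the flange width.


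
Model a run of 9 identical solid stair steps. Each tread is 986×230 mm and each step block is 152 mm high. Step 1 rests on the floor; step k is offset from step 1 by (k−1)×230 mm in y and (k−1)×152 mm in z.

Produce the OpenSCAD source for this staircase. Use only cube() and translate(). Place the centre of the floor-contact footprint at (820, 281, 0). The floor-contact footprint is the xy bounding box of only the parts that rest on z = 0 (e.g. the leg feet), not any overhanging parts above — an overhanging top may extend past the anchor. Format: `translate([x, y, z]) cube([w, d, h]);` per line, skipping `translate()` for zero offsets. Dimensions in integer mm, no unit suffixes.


translate([327, 166, 0]) cube([986, 230, 152]);
translate([327, 396, 152]) cube([986, 230, 152]);
translate([327, 626, 304]) cube([986, 230, 152]);
translate([327, 856, 456]) cube([986, 230, 152]);
translate([327, 1086, 608]) cube([986, 230, 152]);
translate([327, 1316, 760]) cube([986, 230, 152]);
translate([327, 1546, 912]) cube([986, 230, 152]);
translate([327, 1776, 1064]) cube([986, 230, 152]);
translate([327, 2006, 1216]) cube([986, 230, 152]);


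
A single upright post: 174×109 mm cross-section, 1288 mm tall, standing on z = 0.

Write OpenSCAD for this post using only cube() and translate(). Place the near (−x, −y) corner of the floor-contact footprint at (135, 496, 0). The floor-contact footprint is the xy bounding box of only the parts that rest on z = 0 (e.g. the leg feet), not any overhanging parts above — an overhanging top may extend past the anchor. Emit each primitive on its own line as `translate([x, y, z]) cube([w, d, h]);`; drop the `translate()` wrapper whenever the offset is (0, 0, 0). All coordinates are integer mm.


translate([135, 496, 0]) cube([174, 109, 1288]);


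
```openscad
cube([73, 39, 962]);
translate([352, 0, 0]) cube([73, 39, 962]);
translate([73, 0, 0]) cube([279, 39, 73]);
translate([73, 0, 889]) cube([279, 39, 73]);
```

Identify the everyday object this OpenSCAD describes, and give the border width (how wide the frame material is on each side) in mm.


A picture frame. The border width is 73 mm.

Four thin pieces enclosing a rectangular opening — a picture frame. The two full-height stiles are 962 mm tall; the top rail sits at z = 889 and is 73 mm tall, so the border above the opening is 962 − 889 = 73 mm, matching the stile x-width.


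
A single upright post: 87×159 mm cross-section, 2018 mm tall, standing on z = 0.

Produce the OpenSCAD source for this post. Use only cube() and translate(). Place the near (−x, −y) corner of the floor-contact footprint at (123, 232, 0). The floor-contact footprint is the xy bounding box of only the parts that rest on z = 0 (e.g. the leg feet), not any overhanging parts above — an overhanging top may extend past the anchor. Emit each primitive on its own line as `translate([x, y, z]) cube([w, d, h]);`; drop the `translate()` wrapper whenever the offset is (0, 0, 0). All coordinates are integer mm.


translate([123, 232, 0]) cube([87, 159, 2018]);


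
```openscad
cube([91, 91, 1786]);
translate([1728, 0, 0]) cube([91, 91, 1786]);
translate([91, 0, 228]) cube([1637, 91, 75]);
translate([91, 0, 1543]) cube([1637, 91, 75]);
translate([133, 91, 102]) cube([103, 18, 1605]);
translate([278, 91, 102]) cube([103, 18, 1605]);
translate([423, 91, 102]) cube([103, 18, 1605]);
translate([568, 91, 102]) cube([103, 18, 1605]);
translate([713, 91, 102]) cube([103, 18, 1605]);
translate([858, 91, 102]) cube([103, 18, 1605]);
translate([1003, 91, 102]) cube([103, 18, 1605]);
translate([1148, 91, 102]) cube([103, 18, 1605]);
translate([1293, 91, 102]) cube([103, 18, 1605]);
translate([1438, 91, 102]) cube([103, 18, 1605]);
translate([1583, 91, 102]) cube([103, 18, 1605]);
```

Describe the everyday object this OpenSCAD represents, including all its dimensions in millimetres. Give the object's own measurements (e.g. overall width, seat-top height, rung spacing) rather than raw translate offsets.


A fence section. Two 91×91 mm posts, 1786 mm tall, stand on the floor with a clear span of 1637 mm between their inner faces. Two horizontal rails of 91×75 mm section span the gap between the posts with their undersides at z = 228 mm and z = 1543 mm, flush with the posts' −y face. 11 pickets, each 103 mm wide, 18 mm thick and 1605 mm tall, are fixed to the +y face of the rails with their bottoms at z = 102 mm, spaced across the span with a 42 mm gap after the −x post and between neighbouring pickets and before the +x post.


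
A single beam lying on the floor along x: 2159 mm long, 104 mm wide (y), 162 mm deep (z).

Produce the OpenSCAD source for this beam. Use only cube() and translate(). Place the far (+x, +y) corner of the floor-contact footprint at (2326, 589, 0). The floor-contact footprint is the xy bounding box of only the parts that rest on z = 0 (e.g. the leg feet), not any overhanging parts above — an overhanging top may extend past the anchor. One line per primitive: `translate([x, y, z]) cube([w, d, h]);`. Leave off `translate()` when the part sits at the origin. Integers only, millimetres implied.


translate([167, 485, 0]) cube([2159, 104, 162]);


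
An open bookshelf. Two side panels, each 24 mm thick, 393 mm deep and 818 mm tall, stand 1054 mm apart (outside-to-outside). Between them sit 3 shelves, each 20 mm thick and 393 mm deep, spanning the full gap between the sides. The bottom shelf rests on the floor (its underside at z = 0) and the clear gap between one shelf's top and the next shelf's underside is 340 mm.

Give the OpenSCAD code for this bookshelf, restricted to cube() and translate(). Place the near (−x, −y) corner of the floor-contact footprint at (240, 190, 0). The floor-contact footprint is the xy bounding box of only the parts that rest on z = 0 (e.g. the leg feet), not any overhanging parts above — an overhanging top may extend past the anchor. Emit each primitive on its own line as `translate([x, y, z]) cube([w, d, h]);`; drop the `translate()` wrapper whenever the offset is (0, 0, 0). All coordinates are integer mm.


translate([240, 190, 0]) cube([24, 393, 818]);
translate([1270, 190, 0]) cube([24, 393, 818]);
translate([264, 190, 0]) cube([1006, 393, 20]);
translate([264, 190, 360]) cube([1006, 393, 20]);
translate([264, 190, 720]) cube([1006, 393, 20]);


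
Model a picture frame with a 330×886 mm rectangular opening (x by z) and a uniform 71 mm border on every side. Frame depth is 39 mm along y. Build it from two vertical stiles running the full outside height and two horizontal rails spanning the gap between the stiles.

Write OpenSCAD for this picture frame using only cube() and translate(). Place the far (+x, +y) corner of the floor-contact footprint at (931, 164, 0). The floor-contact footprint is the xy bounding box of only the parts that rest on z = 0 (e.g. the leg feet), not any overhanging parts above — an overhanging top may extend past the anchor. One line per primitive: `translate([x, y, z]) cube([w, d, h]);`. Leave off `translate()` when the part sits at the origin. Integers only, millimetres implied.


translate([459, 125, 0]) cube([71, 39, 1028]);
translate([860, 125, 0]) cube([71, 39, 1028]);
translate([530, 125, 0]) cube([330, 39, 71]);
translate([530, 125, 957]) cube([330, 39, 71]);


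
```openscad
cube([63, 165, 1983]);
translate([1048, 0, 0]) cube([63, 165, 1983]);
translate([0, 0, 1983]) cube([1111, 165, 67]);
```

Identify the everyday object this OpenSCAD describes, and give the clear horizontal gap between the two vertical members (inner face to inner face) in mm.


A door frame. The clear opening width is 985 mm.

Two 1983 mm tall posts with a header on top — a door frame. The left jamb is 63 mm wide at x = 0; the right jamb starts at x = 1048. The clear opening is 1048 − 63 = 985 mm.


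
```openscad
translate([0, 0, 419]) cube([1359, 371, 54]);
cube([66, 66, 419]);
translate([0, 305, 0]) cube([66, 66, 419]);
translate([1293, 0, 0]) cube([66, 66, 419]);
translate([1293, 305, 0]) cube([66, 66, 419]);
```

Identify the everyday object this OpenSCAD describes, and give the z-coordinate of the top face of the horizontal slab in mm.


A bench. The seat-top height is 473 mm.

A long slab on four corner posts — a bench. The slab sits at z = 419 with thickness 54, so the top is 419 + 54 = 473 mm.


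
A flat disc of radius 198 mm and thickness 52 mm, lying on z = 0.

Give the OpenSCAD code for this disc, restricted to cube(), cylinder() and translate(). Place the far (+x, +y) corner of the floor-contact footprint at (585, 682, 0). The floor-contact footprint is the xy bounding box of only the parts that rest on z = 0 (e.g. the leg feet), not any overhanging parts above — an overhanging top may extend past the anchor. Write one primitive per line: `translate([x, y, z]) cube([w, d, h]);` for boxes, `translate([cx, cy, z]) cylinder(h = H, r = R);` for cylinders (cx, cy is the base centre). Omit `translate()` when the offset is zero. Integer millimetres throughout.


translate([387, 484, 0]) cylinder(h = 52, r = 198);


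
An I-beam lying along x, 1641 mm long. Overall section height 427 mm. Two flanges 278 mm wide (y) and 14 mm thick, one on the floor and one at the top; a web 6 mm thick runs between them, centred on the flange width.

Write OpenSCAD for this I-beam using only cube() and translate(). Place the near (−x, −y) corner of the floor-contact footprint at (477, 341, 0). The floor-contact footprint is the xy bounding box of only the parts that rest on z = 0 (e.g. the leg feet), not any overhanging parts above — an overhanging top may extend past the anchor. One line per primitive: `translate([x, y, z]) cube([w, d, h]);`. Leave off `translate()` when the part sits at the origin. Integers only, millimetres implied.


translate([477, 341, 0]) cube([1641, 278, 14]);
translate([477, 477, 14]) cube([1641, 6, 399]);
translate([477, 341, 413]) cube([1641, 278, 14]);


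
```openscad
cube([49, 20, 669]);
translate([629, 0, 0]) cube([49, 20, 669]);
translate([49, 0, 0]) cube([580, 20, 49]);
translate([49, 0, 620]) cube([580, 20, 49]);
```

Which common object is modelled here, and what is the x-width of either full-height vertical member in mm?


A picture frame. The border width is 49 mm.

Four thin pieces enclosing a rectangular opening — a picture frame. The two full-height stiles are 669 mm tall; the top rail sits at z = 620 and is 49 mm tall, so the border above the opening is 669 − 620 = 49 mm, matching the stile x-width.


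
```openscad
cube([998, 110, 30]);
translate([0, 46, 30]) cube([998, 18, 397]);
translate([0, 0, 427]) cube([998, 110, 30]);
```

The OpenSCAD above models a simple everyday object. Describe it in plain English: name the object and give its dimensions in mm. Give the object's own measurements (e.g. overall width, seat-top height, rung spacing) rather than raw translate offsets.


An I-beam lying along x, 998 mm long. Overall section height 457 mm. Two flanges 110 mm wide (y) and 30 mm thick, one on the floor and one at the top; a web 18 mm thick runs between them, centred on the flange width.


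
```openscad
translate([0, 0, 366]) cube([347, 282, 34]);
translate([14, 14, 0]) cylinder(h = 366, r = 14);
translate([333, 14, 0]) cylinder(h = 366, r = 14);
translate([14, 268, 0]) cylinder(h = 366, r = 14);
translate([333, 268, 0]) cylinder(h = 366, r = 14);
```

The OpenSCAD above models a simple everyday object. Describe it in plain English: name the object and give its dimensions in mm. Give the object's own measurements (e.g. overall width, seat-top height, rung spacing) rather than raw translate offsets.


A simple wooden stool: a rectangular seat 347 mm (x) by 282 mm (y), 34 mm thick, top face at z = 400 mm, on four round legs, each 28 mm in diameter. The legs rest on z = 0, each leg's axis is inset half a diameter from the nearest pair of seat edges (so the leg's bounding box is flush with the corner).


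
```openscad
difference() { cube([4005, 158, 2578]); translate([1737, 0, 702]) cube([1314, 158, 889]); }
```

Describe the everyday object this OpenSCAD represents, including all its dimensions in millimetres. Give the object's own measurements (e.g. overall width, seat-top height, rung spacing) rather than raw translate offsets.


A wall 4005 mm long (x), 158 mm thick (y), 2578 mm tall, with a rectangular window opening cut through it. The opening is 1314 mm wide and 889 mm tall; its sill is at z = 702 mm and its near (−x) edge is 1737 mm from the wall's −x end. The opening passes through the full wall thickness.


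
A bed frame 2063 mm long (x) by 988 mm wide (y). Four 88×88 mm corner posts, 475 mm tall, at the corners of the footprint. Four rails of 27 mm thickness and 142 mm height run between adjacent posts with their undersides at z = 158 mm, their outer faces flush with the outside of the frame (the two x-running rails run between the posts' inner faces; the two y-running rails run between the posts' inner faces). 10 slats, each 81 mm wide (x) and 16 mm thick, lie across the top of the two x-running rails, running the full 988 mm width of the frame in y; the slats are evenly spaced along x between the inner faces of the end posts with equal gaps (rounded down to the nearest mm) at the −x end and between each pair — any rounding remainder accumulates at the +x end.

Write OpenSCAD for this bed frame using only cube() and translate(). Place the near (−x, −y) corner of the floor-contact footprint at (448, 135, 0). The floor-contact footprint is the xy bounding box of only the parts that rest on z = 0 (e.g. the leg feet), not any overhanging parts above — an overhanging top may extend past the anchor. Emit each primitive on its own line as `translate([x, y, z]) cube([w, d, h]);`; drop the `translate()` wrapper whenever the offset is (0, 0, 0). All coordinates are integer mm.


// slat z = rail_z + rail_h = 158 + 142 = 300
// slat gap = ⌊(1887 − 10·81) / 11⌋ = 97
translate([448, 135, 0]) cube([88, 88, 475]);
translate([448, 1035, 0]) cube([88, 88, 475]);
translate([2423, 135, 0]) cube([88, 88, 475]);
translate([2423, 1035, 0]) cube([88, 88, 475]);
translate([536, 135, 158]) cube([1887, 27, 142]);
translate([536, 1096, 158]) cube([1887, 27, 142]);
translate([448, 223, 158]) cube([27, 812, 142]);
translate([2484, 223, 158]) cube([27, 812, 142]);
translate([633, 135, 300]) cube([81, 988, 16]);
translate([811, 135, 300]) cube([81, 988, 16]);
translate([989, 135, 300]) cube([81, 988, 16]);
translate([1167, 135, 300]) cube([81, 988, 16]);
translate([1345, 135, 300]) cube([81, 988, 16]);
translate([1523, 135, 300]) cube([81, 988, 16]);
translate([1701, 135, 300]) cube([81, 988, 16]);
translate([1879, 135, 300]) cube([81, 988, 16]);
translate([2057, 135, 300]) cube([81, 988, 16]);
translate([2235, 135, 300]) cube([81, 988, 16]);


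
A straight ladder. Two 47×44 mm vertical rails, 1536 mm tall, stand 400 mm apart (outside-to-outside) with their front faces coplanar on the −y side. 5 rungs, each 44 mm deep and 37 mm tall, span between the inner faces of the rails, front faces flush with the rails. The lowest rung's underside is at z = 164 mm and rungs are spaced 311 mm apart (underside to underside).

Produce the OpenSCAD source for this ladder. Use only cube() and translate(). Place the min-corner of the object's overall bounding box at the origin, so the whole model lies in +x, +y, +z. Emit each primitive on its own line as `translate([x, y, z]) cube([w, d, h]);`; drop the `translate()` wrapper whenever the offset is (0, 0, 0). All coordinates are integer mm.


// rung span = 400 - 2*47 = 306
// rung[k] z = 164 + k*311
cube([47, 44, 1536]);
translate([353, 0, 0]) cube([47, 44, 1536]);
translate([47, 0, 164]) cube([306, 44, 37]);
translate([47, 0, 475]) cube([306, 44, 37]);
translate([47, 0, 786]) cube([306, 44, 37]);
translate([47, 0, 1097]) cube([306, 44, 37]);
translate([47, 0, 1408]) cube([306, 44, 37]);


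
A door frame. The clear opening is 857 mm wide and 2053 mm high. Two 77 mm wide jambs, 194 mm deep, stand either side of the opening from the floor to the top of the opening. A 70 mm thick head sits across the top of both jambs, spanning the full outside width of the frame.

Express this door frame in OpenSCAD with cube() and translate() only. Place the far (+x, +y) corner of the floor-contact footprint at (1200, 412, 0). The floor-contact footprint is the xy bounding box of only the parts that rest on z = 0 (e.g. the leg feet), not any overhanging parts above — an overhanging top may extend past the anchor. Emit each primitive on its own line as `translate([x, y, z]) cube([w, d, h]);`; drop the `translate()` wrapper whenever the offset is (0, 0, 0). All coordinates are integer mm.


translate([189, 218, 0]) cube([77, 194, 2053]);
translate([1123, 218, 0]) cube([77, 194, 2053]);
translate([189, 218, 2053]) cube([1011, 194, 70]);


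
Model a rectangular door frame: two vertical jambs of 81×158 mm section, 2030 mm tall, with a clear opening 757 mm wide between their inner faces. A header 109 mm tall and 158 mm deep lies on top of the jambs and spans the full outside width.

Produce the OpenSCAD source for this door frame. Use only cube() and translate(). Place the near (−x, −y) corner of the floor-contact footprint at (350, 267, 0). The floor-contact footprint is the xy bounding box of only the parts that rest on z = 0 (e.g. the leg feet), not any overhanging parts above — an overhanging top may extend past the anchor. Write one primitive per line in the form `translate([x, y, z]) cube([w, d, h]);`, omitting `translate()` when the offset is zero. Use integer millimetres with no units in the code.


translate([350, 267, 0]) cube([81, 158, 2030]);
translate([1188, 267, 0]) cube([81, 158, 2030]);
translate([350, 267, 2030]) cube([919, 158, 109]);


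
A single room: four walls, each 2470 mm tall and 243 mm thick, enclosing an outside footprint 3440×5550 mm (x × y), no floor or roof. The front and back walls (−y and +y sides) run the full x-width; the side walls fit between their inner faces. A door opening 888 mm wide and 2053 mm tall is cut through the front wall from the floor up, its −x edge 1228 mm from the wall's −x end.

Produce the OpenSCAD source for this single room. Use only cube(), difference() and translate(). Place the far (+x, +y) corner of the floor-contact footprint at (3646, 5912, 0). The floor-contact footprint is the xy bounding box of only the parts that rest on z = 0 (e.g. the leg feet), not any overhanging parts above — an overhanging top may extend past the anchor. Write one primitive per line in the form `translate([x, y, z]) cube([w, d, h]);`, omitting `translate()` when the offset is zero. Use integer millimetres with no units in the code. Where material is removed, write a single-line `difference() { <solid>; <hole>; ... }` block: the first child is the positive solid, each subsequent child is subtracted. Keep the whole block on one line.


difference() { translate([206, 362, 0]) cube([3440, 243, 2470]); translate([1434, 362, 0]) cube([888, 243, 2053]); }
translate([206, 5669, 0]) cube([3440, 243, 2470]);
translate([206, 605, 0]) cube([243, 5064, 2470]);
translate([3403, 605, 0]) cube([243, 5064, 2470]);


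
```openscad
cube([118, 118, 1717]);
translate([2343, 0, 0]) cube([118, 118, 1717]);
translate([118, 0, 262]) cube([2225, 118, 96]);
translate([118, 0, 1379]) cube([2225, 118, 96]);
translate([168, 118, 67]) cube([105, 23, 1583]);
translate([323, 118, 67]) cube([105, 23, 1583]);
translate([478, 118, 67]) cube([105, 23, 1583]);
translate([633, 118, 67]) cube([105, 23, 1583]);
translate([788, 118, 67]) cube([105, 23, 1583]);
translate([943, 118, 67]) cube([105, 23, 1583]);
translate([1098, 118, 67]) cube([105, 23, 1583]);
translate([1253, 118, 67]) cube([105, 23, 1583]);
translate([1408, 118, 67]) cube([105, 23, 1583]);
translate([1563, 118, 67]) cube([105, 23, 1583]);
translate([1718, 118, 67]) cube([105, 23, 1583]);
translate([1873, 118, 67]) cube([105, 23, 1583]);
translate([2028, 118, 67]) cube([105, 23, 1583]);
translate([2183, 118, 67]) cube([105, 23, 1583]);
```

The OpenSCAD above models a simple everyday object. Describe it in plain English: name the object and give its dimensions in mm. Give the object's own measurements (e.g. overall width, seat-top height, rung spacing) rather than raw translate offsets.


A fence section. Two 118×118 mm posts, 1717 mm tall, stand on the floor with a clear span of 2225 mm between their inner faces. Two horizontal rails of 118×96 mm section span the gap between the posts with their undersides at z = 262 mm and z = 1379 mm, flush with the posts' −y face. 14 pickets, each 105 mm wide, 23 mm thick and 1583 mm tall, are fixed to the +y face of the rails with their bottoms at z = 67 mm, spaced across the span with a 50 mm gap after the −x post and between neighbouring pickets, with 55 mm left before the +x post.


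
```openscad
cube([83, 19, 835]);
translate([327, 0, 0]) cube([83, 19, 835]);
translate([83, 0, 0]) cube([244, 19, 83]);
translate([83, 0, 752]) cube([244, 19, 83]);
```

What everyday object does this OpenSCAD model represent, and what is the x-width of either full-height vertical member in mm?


A picture frame. The border width is 83 mm.

Four thin pieces enclosing a rectangular opening — a picture frame. The two full-height stiles are 835 mm tall; the top rail sits at z = 752 and is 83 mm tall, so the border above the opening is 835 − 752 = 83 mm, matching the stile x-width.


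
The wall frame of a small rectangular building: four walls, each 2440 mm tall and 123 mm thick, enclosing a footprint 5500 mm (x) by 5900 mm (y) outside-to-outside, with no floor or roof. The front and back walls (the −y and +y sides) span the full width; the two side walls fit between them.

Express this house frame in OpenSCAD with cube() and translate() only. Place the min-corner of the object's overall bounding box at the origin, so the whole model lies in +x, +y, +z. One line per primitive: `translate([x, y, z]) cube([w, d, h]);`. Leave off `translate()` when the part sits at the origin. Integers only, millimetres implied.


cube([5500, 123, 2440]);
translate([0, 5777, 0]) cube([5500, 123, 2440]);
translate([0, 123, 0]) cube([123, 5654, 2440]);
translate([5377, 123, 0]) cube([123, 5654, 2440]);


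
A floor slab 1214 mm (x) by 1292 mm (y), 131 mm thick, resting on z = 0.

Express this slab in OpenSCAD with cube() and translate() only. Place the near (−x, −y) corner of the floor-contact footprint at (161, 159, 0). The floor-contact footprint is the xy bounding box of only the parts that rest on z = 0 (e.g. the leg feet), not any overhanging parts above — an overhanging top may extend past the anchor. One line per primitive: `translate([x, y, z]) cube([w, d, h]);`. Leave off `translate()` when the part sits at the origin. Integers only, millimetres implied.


translate([161, 159, 0]) cube([1214, 1292, 131]);


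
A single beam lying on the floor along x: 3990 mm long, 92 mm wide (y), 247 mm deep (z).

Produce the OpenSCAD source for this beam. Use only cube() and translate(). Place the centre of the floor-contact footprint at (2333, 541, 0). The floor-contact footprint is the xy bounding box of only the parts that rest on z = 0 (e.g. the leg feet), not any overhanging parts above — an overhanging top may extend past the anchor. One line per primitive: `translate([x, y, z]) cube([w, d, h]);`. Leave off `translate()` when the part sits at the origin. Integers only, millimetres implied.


translate([338, 495, 0]) cube([3990, 92, 247]);


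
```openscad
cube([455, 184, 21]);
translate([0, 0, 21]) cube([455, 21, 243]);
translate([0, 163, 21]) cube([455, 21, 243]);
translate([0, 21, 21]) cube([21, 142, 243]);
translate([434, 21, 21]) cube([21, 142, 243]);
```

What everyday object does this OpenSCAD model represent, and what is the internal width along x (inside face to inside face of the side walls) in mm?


An open box. The internal width is 413 mm.

A 455×184 base slab with four walls standing on it — an open box. The base is 455 mm wide and the walls are 21 mm thick, so the internal width is 455 − 2 × 21 = 413 mm.


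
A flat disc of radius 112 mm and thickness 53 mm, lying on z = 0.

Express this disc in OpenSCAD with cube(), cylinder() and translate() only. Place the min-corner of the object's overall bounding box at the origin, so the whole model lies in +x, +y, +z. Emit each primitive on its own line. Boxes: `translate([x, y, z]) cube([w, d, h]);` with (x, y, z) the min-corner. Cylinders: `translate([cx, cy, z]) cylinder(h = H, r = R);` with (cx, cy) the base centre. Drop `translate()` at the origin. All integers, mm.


translate([112, 112, 0]) cylinder(h = 53, r = 112);


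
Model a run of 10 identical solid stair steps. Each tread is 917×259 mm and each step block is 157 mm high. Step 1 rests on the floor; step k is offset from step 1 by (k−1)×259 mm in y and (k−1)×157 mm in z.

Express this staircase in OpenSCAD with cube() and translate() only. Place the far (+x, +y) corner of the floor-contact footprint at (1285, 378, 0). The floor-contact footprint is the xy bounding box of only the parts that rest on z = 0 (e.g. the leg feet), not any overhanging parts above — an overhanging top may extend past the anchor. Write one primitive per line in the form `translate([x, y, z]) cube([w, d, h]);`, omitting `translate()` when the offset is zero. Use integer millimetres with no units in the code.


translate([368, 119, 0]) cube([917, 259, 157]);
translate([368, 378, 157]) cube([917, 259, 157]);
translate([368, 637, 314]) cube([917, 259, 157]);
translate([368, 896, 471]) cube([917, 259, 157]);
translate([368, 1155, 628]) cube([917, 259, 157]);
translate([368, 1414, 785]) cube([917, 259, 157]);
translate([368, 1673, 942]) cube([917, 259, 157]);
translate([368, 1932, 1099]) cube([917, 259, 157]);
translate([368, 2191, 1256]) cube([917, 259, 157]);
translate([368, 2450, 1413]) cube([917, 259, 157]);


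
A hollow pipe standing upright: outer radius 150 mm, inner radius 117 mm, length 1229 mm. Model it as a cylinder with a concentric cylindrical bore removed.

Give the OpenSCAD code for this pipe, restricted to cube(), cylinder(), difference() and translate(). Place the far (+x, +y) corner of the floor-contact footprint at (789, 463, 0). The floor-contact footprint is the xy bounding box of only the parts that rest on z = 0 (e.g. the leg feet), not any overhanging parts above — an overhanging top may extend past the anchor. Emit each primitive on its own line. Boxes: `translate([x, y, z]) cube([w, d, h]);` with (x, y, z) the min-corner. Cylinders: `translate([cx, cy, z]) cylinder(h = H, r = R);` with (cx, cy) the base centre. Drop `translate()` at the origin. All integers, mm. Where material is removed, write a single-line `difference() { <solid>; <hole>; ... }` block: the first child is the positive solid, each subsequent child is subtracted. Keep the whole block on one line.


difference() { translate([639, 313, 0]) cylinder(h = 1229, r = 150); translate([639, 313, 0]) cylinder(h = 1229, r = 117); }


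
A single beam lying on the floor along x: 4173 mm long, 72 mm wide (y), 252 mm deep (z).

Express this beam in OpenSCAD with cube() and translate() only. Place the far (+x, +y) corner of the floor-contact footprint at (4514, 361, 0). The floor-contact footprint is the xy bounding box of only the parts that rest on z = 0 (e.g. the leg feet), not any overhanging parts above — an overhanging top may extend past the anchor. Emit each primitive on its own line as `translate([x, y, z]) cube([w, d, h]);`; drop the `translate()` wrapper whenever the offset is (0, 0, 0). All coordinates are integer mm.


translate([341, 289, 0]) cube([4173, 72, 252]);


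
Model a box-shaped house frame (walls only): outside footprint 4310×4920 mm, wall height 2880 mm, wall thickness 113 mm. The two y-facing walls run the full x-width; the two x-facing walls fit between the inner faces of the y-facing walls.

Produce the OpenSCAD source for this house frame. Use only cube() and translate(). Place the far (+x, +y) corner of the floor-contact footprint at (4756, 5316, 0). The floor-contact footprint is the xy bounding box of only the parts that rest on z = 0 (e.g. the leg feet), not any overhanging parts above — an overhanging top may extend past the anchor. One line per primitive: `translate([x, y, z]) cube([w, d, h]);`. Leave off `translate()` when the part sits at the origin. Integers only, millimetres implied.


translate([446, 396, 0]) cube([4310, 113, 2880]);
translate([446, 5203, 0]) cube([4310, 113, 2880]);
translate([446, 509, 0]) cube([113, 4694, 2880]);
translate([4643, 509, 0]) cube([113, 4694, 2880]);


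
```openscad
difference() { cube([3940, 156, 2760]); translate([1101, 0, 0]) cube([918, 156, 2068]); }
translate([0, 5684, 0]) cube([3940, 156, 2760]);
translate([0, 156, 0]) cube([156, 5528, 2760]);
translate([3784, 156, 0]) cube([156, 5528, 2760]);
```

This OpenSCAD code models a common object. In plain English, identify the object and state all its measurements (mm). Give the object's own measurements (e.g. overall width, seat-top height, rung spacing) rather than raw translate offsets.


A single room: four walls, each 2760 mm tall and 156 mm thick, enclosing an outside footprint 3940×5840 mm (x × y), no floor or roof. The front and back walls (−y and +y sides) run the full x-width; the side walls fit between their inner faces. A door opening 918 mm wide and 2068 mm tall is cut through the front wall from the floor up, its −x edge 1101 mm from the wall's −x end.


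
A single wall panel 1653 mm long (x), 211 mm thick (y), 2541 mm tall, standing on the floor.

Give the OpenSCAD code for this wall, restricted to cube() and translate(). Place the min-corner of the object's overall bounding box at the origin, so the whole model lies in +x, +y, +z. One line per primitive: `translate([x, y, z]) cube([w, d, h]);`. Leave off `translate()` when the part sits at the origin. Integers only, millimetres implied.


cube([1653, 211, 2541]);


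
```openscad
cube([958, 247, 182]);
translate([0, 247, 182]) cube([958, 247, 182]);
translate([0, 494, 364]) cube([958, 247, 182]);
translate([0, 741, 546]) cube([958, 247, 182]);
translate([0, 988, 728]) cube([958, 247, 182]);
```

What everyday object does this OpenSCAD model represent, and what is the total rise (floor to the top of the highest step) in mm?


A staircase. The total rise is 910 mm.

5 identical blocks, each offset up and back from the previous — a staircase. Each step is 182 mm tall and there are 5 of them, so the total rise is 5 × 182 = 910 mm.


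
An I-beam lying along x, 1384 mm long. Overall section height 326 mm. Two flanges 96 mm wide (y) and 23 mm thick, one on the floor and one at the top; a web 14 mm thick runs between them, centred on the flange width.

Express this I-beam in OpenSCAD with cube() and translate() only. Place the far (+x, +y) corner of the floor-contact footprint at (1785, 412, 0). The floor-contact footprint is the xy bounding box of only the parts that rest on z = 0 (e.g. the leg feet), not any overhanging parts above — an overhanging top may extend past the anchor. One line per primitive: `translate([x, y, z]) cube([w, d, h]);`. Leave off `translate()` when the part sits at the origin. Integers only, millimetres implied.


translate([401, 316, 0]) cube([1384, 96, 23]);
translate([401, 357, 23]) cube([1384, 14, 280]);
translate([401, 316, 303]) cube([1384, 96, 23]);


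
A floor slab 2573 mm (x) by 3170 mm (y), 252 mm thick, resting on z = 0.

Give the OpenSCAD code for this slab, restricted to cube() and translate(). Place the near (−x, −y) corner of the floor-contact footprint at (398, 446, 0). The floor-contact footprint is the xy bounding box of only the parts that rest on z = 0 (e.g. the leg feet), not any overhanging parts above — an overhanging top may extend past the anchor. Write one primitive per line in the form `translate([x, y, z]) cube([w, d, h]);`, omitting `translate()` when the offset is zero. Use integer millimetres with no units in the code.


translate([398, 446, 0]) cube([2573, 3170, 252]);


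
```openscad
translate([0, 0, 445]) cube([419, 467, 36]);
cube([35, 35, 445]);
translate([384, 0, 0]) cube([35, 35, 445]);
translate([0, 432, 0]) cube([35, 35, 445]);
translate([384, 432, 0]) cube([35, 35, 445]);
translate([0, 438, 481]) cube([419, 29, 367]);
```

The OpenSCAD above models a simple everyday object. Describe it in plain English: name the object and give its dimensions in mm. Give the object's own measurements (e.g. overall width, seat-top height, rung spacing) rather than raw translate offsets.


A chair. The seat is a 419×467×36 mm slab with its top at z = 481 mm, on four 35×35 mm corner legs (flush with the seat edges, standing on z = 0). A flat backrest 29 mm thick, 367 mm tall, spans the full seat width and rises from the seat top along its +y edge, rear face flush with the rear of the seat.
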